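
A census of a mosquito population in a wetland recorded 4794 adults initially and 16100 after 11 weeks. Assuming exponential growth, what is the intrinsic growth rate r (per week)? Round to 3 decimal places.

From N(t) = N₀·e^(rt): e^(r·11) = 16100/4794 = 3.3584.
r·11 = ln(3.3584) = 1.2115, so r = 1.2115/11 = 0.11013.

0.110 per week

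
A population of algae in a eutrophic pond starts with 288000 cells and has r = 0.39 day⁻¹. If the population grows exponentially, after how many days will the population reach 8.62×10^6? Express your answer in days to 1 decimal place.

Set N₀·e^(rt) = 8.62×10^6: e^(0.39·t) = 8.62×10^6/288000 = 29.931.
0.39·t = ln(29.931) = 3.3989, so t = 3.3989/0.39 = 8.7151.

8.7 days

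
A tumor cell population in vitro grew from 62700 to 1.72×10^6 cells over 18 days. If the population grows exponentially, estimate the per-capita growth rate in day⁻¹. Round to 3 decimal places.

From N(t) = N₀·e^(rt): e^(r·18) = 1.72×10^6/62700 = 27.432.
r·18 = ln(27.432) = 3.3117, so r = 3.3117/18 = 0.18398.

0.184 per day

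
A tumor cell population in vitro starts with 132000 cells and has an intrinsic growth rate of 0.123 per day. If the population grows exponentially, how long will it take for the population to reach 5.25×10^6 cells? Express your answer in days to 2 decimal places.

Set N₀·e^(rt) = 5.25×10^6: e^(0.123·t) = 5.25×10^6/132000 = 39.773.
0.123·t = ln(39.773) = 3.6832, so t = 3.6832/0.123 = 29.945.

29.94 days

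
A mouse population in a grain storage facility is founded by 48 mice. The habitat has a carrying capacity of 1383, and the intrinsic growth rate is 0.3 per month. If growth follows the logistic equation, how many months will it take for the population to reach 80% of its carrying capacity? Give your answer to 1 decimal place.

A = (K − N₀)/N₀ = (1383 − 48)/48 = 27.812.
Solve 1383/(1 + 27.812·e^(−0.3t)) = 1106.4: 1 + 27.812·e^(−0.3t) = 1.25, so e^(−0.3t) = 0.00898876.
−0.3·t = ln(0.00898876) = -4.7118, so t = 4.7118/0.3 = 15.706.

15.7 months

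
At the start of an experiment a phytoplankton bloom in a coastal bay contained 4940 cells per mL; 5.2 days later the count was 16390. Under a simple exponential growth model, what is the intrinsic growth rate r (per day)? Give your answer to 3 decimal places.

From N(t) = N₀·e^(rt): e^(r·5.2) = 16390/4940 = 3.3178.
r·5.2 = ln(3.3178) = 1.1993, so r = 1.1993/5.2 = 0.23064.

0.231 per day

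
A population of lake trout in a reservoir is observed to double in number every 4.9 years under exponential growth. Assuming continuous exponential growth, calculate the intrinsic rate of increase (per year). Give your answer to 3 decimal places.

r = ln(2)/t_d = 0.6931/4.9 = 0.14146.

0.141 per year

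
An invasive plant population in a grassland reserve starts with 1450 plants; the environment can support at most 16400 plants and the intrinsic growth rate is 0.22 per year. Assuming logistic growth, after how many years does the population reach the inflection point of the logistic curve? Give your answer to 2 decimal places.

10.61 years

Logistic growth is fastest at N = K/2 = 8200.
A = (K − N₀)/N₀ = 10.31. Set K/(1 + A·e^(−rt)) = K/2 → A·e^(−rt) = 1.
e^(−0.22t) = 1/10.31 = 0.09699, so t = ln(10.31)/0.22 = 2.3331/0.22 = 10.605.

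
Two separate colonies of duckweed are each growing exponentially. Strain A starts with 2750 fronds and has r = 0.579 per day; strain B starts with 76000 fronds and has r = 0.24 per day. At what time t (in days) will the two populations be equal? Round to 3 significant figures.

Set 2750·e^(0.579t) = 76000·e^(0.24t).
e^((0.579 − 0.24)t) = 76000/2750 → e^(0.339·t) = 27.636.
0.339·t = ln(27.636) = 3.3191, so t = 3.3191/0.339 = 9.791.

9.79 days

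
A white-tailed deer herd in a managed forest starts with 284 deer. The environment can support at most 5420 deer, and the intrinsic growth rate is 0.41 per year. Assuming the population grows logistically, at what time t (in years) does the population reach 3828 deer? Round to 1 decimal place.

9.2 years

A = (K − N₀)/N₀ = (5420 − 284)/284 = 18.085.
Solve 5420/(1 + 18.085·e^(−0.41t)) = 3828: 1 + 18.085·e^(−0.41t) = 1.4159, so e^(−0.41t) = 0.0229966.
−0.41·t = ln(0.0229966) = -3.7724, so t = 3.7724/0.41 = 9.201.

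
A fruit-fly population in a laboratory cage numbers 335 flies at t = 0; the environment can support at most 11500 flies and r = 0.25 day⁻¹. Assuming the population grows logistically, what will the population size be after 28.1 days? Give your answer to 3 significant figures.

A = (K − N₀)/N₀ = (11500 − 335)/335 = 33.328.
N(t) = K/(1 + A·e^(−rt)) = 11500/(1 + 33.328×e^(−0.25×28.1)).
e^(−7.025) = 0.00088937; denominator = 1 + 33.328×0.00088937 = 1.0296.
N = 11500/1.0296 = 11168.9.

11200 flies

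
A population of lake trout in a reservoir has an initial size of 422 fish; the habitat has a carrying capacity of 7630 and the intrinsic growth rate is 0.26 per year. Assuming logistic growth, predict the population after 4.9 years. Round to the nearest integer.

1321 fish

A = (K − N₀)/N₀ = (7630 − 422)/422 = 17.081.
N(t) = K/(1 + A·e^(−rt)) = 7630/(1 + 17.081×e^(−0.26×4.9)).
e^(−1.274) = 0.27971; denominator = 1 + 17.081×0.27971 = 5.7776.
N = 7630/5.7776 = 1320.61.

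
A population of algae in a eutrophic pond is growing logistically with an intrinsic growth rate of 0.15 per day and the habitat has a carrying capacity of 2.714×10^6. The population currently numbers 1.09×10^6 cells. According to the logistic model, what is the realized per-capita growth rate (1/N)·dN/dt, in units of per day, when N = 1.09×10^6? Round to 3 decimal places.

0.090 per day

(1/N)·dN/dt = r(1 − N/K) = 0.15 × (1 − 1.09×10^6/2.714×10^6).
= 0.15 × 0.59838 = 0.089757.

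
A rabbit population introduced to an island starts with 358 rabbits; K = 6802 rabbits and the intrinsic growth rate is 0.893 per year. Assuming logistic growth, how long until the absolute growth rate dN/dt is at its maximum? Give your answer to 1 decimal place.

Logistic growth is fastest at N = K/2 = 3401.
A = (K − N₀)/N₀ = 18. Set K/(1 + A·e^(−rt)) = K/2 → A·e^(−rt) = 1.
e^(−0.893t) = 1/18 = 0.0555556, so t = ln(18)/0.893 = 2.8904/0.893 = 3.2367.

3.2 years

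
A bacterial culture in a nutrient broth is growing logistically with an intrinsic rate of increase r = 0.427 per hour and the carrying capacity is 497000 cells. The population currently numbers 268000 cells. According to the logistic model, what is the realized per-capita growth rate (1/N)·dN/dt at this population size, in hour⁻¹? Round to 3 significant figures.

0.197 per hour

(1/N)·dN/dt = r(1 − N/K) = 0.427 × (1 − 268000/497000).
= 0.427 × 0.46076 = 0.19675.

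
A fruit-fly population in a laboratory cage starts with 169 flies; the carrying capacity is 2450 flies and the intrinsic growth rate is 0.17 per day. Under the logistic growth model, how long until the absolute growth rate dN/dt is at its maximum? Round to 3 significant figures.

Logistic growth is fastest at N = K/2 = 1225.
A = (K − N₀)/N₀ = 13.497. Set K/(1 + A·e^(−rt)) = K/2 → A·e^(−rt) = 1.
e^(−0.17t) = 1/13.497 = 0.0740903, so t = ln(13.497)/0.17 = 2.6025/0.17 = 15.309.

15.3 days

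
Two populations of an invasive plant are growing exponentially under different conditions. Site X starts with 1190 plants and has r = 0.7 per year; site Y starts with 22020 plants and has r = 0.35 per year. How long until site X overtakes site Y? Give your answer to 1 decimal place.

8.3 years

Set 1190·e^(0.7t) = 22020·e^(0.35t).
e^((0.7 − 0.35)t) = 22020/1190 → e^(0.35·t) = 18.504.
0.35·t = ln(18.504) = 2.918, so t = 2.918/0.35 = 8.3371.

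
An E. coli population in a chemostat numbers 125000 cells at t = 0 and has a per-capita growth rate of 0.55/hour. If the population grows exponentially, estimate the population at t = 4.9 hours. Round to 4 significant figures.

1851000 cells

N(t) = N₀·e^(rt) = 125000 × e^(0.55×4.9) = 125000 × e^2.695.
e^2.695 ≈ 14.806, so N ≈ 125000 × 14.806 = 1.85069×10^6.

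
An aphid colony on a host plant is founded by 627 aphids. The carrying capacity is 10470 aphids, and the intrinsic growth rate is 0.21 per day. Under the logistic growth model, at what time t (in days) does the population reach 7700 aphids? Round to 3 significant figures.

18.0 days

A = (K − N₀)/N₀ = (10470 − 627)/627 = 15.699.
Solve 10470/(1 + 15.699·e^(−0.21t)) = 7700: 1 + 15.699·e^(−0.21t) = 1.3597, so e^(−0.21t) = 0.0229155.
−0.21·t = ln(0.0229155) = -3.7759, so t = 3.7759/0.21 = 17.981.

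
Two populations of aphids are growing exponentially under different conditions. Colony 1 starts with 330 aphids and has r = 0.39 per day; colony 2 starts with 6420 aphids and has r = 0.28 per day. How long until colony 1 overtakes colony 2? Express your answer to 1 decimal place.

27.0 days

Set 330·e^(0.39t) = 6420·e^(0.28t).
e^((0.39 − 0.28)t) = 6420/330 → e^(0.11·t) = 19.455.
0.11·t = ln(19.455) = 2.9681, so t = 2.9681/0.11 = 26.983.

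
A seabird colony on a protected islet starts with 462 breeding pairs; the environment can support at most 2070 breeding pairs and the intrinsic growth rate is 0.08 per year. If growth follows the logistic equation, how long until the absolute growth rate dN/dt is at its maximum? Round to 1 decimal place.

Logistic growth is fastest at N = K/2 = 1035.
A = (K − N₀)/N₀ = 3.4805. Set K/(1 + A·e^(−rt)) = K/2 → A·e^(−rt) = 1.
e^(−0.08t) = 1/3.4805 = 0.287313, so t = ln(3.4805)/0.08 = 1.2472/0.08 = 15.59.

15.6 years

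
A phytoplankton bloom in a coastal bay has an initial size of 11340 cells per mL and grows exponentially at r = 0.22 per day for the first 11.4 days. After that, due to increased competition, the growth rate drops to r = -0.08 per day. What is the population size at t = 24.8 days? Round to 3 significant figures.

47700 cells per mL

Phase 1: N(11.4) = 11340·e^(0.22×11.4) = 11340·e^2.508 = 139259.
Phase 2 runs for 24.8 − 11.4 = 13.4 days at r = -0.08.
N(24.8) = 139259·e^(-0.08×13.4) = 139259·e^-1.072 = 47671.6.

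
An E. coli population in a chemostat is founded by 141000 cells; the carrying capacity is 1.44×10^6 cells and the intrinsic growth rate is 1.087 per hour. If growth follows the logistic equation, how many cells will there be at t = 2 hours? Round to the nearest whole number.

703231 cells

A = (K − N₀)/N₀ = (1.44×10^6 − 141000)/141000 = 9.2128.
N(t) = K/(1 + A·e^(−rt)) = 1.44×10^6/(1 + 9.2128×e^(−1.087×2)).
e^(−2.174) = 0.11372; denominator = 1 + 9.2128×0.11372 = 2.0477.
N = 1.44×10^6/2.0477 = 703231.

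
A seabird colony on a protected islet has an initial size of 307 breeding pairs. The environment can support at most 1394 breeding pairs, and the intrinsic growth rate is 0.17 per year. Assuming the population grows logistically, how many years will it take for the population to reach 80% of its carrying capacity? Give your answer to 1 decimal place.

A = (K − N₀)/N₀ = (1394 − 307)/307 = 3.5407.
Solve 1394/(1 + 3.5407·e^(−0.17t)) = 1115.2: 1 + 3.5407·e^(−0.17t) = 1.25, so e^(−0.17t) = 0.0706072.
−0.17·t = ln(0.0706072) = -2.6506, so t = 2.6506/0.17 = 15.592.

15.6 years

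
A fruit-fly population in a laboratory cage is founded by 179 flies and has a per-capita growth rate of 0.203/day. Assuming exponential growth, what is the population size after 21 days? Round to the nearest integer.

N(t) = N₀·e^(rt) = 179 × e^(0.203×21) = 179 × e^4.263.
e^4.263 ≈ 71.023, so N ≈ 179 × 71.023 = 12713.1.

12713 flies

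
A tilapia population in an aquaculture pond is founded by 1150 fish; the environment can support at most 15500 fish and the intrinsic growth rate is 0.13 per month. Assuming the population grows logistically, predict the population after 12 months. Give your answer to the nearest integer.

4279 fish

A = (K − N₀)/N₀ = (15500 − 1150)/1150 = 12.478.
N(t) = K/(1 + A·e^(−rt)) = 15500/(1 + 12.478×e^(−0.13×12)).
e^(−1.56) = 0.21014; denominator = 1 + 12.478×0.21014 = 3.6221.
N = 15500/3.6221 = 4279.25.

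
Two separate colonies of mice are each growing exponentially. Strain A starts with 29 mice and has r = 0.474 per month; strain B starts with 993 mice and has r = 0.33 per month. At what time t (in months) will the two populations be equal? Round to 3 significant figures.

24.5 months

Set 29·e^(0.474t) = 993·e^(0.33t).
e^((0.474 − 0.33)t) = 993/29 → e^(0.144·t) = 34.241.
0.144·t = ln(34.241) = 3.5334, so t = 3.5334/0.144 = 24.538.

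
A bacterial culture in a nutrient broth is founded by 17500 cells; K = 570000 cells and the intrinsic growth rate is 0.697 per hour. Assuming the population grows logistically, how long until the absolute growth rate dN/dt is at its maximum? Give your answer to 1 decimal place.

Logistic growth is fastest at N = K/2 = 285000.
A = (K − N₀)/N₀ = 31.571. Set K/(1 + A·e^(−rt)) = K/2 → A·e^(−rt) = 1.
e^(−0.697t) = 1/31.571 = 0.0316742, so t = ln(31.571)/0.697 = 3.4523/0.697 = 4.953.

5.0 hours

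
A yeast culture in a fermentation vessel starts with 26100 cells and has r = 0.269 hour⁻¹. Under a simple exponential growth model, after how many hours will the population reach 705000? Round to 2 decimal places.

12.25 hours

Set N₀·e^(rt) = 705000: e^(0.269·t) = 705000/26100 = 27.011.
0.269·t = ln(27.011) = 3.2963, so t = 3.2963/0.269 = 12.254.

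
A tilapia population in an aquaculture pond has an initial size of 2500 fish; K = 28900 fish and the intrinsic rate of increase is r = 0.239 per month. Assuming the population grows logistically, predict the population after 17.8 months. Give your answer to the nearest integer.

A = (K − N₀)/N₀ = (28900 − 2500)/2500 = 10.56.
N(t) = K/(1 + A·e^(−rt)) = 28900/(1 + 10.56×e^(−0.239×17.8)).
e^(−4.254) = 0.014204; denominator = 1 + 10.56×0.014204 = 1.15.
N = 28900/1.15 = 25130.5.

25130 fish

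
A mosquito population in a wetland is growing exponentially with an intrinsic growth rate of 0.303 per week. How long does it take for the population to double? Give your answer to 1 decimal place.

Doubling time t_d = ln(2)/r = 0.6931/0.303 = 2.2876.

2.3 weeks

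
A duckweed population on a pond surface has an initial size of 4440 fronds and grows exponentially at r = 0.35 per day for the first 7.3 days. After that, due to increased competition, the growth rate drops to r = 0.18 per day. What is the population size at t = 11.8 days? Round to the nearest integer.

128465 fronds

Phase 1: N(7.3) = 4440·e^(0.35×7.3) = 4440·e^2.555 = 57148.6.
Phase 2 runs for 11.8 − 7.3 = 4.5 days at r = 0.18.
N(11.8) = 57148.6·e^(0.18×4.5) = 57148.6·e^0.81 = 128465.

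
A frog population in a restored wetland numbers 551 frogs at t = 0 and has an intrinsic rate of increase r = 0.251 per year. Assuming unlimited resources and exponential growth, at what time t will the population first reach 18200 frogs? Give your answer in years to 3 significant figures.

13.9 years

Set N₀·e^(rt) = 18200: e^(0.251·t) = 18200/551 = 33.031.
0.251·t = ln(33.031) = 3.4974, so t = 3.4974/0.251 = 13.934.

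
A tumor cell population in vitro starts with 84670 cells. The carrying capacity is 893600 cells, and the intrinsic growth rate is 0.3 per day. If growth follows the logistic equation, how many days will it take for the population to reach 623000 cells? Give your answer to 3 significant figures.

10.3 days

A = (K − N₀)/N₀ = (893600 − 84670)/84670 = 9.5539.
Solve 893600/(1 + 9.5539·e^(−0.3t)) = 623000: 1 + 9.5539·e^(−0.3t) = 1.4343, so e^(−0.3t) = 0.045463.
−0.3·t = ln(0.045463) = -3.0909, so t = 3.0909/0.3 = 10.303.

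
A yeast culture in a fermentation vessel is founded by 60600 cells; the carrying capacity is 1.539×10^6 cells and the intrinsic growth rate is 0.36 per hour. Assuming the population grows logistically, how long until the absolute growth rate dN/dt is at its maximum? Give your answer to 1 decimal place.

Logistic growth is fastest at N = K/2 = 769500.
A = (K − N₀)/N₀ = 24.396. Set K/(1 + A·e^(−rt)) = K/2 → A·e^(−rt) = 1.
e^(−0.36t) = 1/24.396 = 0.0409903, so t = ln(24.396)/0.36 = 3.1944/0.36 = 8.8734.

8.9 hours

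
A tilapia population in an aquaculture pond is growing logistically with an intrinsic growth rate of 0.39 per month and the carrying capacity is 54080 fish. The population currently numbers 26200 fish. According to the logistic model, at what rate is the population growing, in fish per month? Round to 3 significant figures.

5270 fish per month

dN/dt = rN(1 − N/K) = 0.39 × 26200 × (1 − 26200/54080).
1 − 26200/54080 = 0.51553; dN/dt = 0.39 × 26200 × 0.51553 = 5267.7.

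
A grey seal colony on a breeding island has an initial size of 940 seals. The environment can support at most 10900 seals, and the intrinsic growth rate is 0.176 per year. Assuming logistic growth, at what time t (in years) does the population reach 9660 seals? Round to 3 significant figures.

25.1 years

A = (K − N₀)/N₀ = (10900 − 940)/940 = 10.596.
Solve 10900/(1 + 10.596·e^(−0.176t)) = 9660: 1 + 10.596·e^(−0.176t) = 1.1284, so e^(−0.176t) = 0.0121147.
−0.176·t = ln(0.0121147) = -4.4133, so t = 4.4133/0.176 = 25.076.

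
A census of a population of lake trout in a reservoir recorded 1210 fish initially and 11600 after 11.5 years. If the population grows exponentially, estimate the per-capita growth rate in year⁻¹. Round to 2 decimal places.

0.20 per year

From N(t) = N₀·e^(rt): e^(r·11.5) = 11600/1210 = 9.5868.
r·11.5 = ln(9.5868) = 2.2604, so r = 2.2604/11.5 = 0.19656.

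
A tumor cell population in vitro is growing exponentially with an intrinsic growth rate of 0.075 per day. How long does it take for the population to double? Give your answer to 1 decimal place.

Doubling time t_d = ln(2)/r = 0.6931/0.075 = 9.242.

9.2 days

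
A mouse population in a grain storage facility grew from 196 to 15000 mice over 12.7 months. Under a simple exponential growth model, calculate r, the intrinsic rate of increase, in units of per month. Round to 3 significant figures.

From N(t) = N₀·e^(rt): e^(r·12.7) = 15000/196 = 76.531.
r·12.7 = ln(76.531) = 4.3377, so r = 4.3377/12.7 = 0.34155.

0.342 per month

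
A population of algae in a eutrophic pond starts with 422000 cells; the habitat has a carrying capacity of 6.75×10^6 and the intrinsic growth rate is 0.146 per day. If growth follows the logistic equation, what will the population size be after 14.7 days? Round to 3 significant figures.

2450000 cells

A = (K − N₀)/N₀ = (6.75×10^6 − 422000)/422000 = 14.995.
N(t) = K/(1 + A·e^(−rt)) = 6.75×10^6/(1 + 14.995×e^(−0.146×14.7)).
e^(−2.146) = 0.11693; denominator = 1 + 14.995×0.11693 = 2.7534.
N = 6.75×10^6/2.7534 = 2.45155×10^6.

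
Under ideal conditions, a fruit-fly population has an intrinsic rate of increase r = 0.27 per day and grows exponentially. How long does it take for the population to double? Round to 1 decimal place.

2.6 days

Doubling time t_d = ln(2)/r = 0.6931/0.27 = 2.5672.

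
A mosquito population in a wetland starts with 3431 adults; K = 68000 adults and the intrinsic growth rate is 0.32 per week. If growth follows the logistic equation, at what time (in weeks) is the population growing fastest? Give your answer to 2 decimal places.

Logistic growth is fastest at N = K/2 = 34000.
A = (K − N₀)/N₀ = 18.819. Set K/(1 + A·e^(−rt)) = K/2 → A·e^(−rt) = 1.
e^(−0.32t) = 1/18.819 = 0.053137, so t = ln(18.819)/0.32 = 2.9349/0.32 = 9.1715.

9.17 weeks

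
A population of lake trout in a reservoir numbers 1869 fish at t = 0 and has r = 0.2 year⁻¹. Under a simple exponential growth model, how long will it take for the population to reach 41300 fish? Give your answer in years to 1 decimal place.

15.5 years

Set N₀·e^(rt) = 41300: e^(0.2·t) = 41300/1869 = 22.097.
0.2·t = ln(22.097) = 3.0955, so t = 3.0955/0.2 = 15.477.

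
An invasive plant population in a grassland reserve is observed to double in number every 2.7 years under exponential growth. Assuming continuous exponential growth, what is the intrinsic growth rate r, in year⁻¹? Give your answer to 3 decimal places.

0.257 per year

r = ln(2)/t_d = 0.6931/2.7 = 0.25672.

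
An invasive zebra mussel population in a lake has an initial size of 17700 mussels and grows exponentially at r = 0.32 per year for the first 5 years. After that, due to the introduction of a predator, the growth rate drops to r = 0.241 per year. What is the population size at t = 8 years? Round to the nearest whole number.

Phase 1: N(5) = 17700·e^(0.32×5) = 17700·e^1.6 = 87668.7.
Phase 2 runs for 8 − 5 = 3 years at r = 0.241.
N(8) = 87668.7·e^(0.241×3) = 87668.7·e^0.723 = 180651.

180651 mussels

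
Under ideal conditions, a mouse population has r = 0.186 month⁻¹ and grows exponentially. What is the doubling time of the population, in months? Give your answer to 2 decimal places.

3.73 months

Doubling time t_d = ln(2)/r = 0.6931/0.186 = 3.7266.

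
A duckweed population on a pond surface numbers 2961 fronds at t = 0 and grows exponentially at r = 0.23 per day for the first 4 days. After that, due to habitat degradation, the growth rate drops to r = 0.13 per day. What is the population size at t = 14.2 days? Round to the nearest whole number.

Phase 1: N(4) = 2961·e^(0.23×4) = 2961·e^0.92 = 7430.01.
Phase 2 runs for 14.2 − 4 = 10.2 days at r = 0.13.
N(14.2) = 7430.01·e^(0.13×10.2) = 7430.01·e^1.326 = 27981.

27981 fronds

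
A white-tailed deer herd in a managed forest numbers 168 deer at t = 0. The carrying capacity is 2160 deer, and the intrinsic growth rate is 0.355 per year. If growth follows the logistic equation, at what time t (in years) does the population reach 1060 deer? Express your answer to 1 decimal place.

6.9 years

A = (K − N₀)/N₀ = (2160 − 168)/168 = 11.857.
Solve 2160/(1 + 11.857·e^(−0.355t)) = 1060: 1 + 11.857·e^(−0.355t) = 2.0377, so e^(−0.355t) = 0.0875199.
−0.355·t = ln(0.0875199) = -2.4359, so t = 2.4359/0.355 = 6.8617.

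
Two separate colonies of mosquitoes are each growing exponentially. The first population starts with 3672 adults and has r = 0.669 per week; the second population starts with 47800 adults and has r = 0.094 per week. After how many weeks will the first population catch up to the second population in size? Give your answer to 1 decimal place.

Set 3672·e^(0.669t) = 47800·e^(0.094t).
e^((0.669 − 0.094)t) = 47800/3672 → e^(0.575·t) = 13.017.
0.575·t = ln(13.017) = 2.5663, so t = 2.5663/0.575 = 4.4631.

4.5 weeks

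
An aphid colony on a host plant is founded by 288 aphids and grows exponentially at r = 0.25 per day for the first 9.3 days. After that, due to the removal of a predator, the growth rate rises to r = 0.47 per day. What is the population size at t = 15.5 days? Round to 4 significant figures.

Phase 1: N(9.3) = 288·e^(0.25×9.3) = 288·e^2.325 = 2945.28.
Phase 2 runs for 15.5 − 9.3 = 6.2 days at r = 0.47.
N(15.5) = 2945.28·e^(0.47×6.2) = 2945.28·e^2.914 = 54282.7.

54280 aphids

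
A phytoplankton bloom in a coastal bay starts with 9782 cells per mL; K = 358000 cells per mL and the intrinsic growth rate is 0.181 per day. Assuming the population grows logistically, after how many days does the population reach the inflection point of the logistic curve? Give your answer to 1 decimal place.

19.7 days

Logistic growth is fastest at N = K/2 = 179000.
A = (K − N₀)/N₀ = 35.598. Set K/(1 + A·e^(−rt)) = K/2 → A·e^(−rt) = 1.
e^(−0.181t) = 1/35.598 = 0.0280916, so t = ln(35.598)/0.181 = 3.5723/0.181 = 19.736.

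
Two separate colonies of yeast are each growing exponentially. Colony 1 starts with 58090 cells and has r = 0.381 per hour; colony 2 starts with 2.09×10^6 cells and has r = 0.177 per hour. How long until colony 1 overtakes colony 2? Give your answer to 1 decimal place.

Set 58090·e^(0.381t) = 2.09×10^6·e^(0.177t).
e^((0.381 − 0.177)t) = 2.09×10^6/58090 → e^(0.204·t) = 35.979.
0.204·t = ln(35.979) = 3.5829, so t = 3.5829/0.204 = 17.563.

17.6 hours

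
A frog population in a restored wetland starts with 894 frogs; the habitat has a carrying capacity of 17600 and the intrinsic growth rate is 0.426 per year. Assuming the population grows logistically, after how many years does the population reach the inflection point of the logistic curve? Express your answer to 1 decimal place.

Logistic growth is fastest at N = K/2 = 8800.
A = (K − N₀)/N₀ = 18.687. Set K/(1 + A·e^(−rt)) = K/2 → A·e^(−rt) = 1.
e^(−0.426t) = 1/18.687 = 0.0535137, so t = ln(18.687)/0.426 = 2.9278/0.426 = 6.8728.

6.9 years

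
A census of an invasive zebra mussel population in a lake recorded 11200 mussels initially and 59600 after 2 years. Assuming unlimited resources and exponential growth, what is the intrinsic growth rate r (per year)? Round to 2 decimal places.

0.84 per year

From N(t) = N₀·e^(rt): e^(r·2) = 59600/11200 = 5.3214.
r·2 = ln(5.3214) = 1.6717, so r = 1.6717/2 = 0.83587.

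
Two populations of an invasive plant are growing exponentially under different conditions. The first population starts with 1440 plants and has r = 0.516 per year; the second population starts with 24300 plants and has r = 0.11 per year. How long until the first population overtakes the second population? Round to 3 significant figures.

Set 1440·e^(0.516t) = 24300·e^(0.11t).
e^((0.516 − 0.11)t) = 24300/1440 → e^(0.406·t) = 16.875.
0.406·t = ln(16.875) = 2.8258, so t = 2.8258/0.406 = 6.9602.

6.96 years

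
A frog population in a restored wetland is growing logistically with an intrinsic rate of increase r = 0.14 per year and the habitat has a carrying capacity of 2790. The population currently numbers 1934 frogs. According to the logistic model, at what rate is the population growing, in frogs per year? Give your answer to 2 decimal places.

83.07 frogs per year

dN/dt = rN(1 − N/K) = 0.14 × 1934 × (1 − 1934/2790).
1 − 1934/2790 = 0.30681; dN/dt = 0.14 × 1934 × 0.30681 = 83.072.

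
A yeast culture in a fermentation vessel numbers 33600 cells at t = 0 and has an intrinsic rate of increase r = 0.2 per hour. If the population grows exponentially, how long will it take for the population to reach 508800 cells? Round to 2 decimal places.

Set N₀·e^(rt) = 508800: e^(0.2·t) = 508800/33600 = 15.143.
0.2·t = ln(15.143) = 2.7175, so t = 2.7175/0.2 = 13.588.

13.59 hours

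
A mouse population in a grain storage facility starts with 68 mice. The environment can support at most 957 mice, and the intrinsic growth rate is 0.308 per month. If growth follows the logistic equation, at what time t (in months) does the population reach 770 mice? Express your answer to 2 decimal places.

12.94 months

A = (K − N₀)/N₀ = (957 − 68)/68 = 13.074.
Solve 957/(1 + 13.074·e^(−0.308t)) = 770: 1 + 13.074·e^(−0.308t) = 1.2429, so e^(−0.308t) = 0.0185762.
−0.308·t = ln(0.0185762) = -3.9859, so t = 3.9859/0.308 = 12.941.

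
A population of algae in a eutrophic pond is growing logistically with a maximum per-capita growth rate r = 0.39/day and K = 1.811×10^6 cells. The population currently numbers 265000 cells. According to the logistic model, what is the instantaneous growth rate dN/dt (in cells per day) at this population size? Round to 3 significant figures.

88200 cells per day

dN/dt = rN(1 − N/K) = 0.39 × 265000 × (1 − 265000/1.811×10^6).
1 − 265000/1.811×10^6 = 0.85367; dN/dt = 0.39 × 265000 × 0.85367 = 88227.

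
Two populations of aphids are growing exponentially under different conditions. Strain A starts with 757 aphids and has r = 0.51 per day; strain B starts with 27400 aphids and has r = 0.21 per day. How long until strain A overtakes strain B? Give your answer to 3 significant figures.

12.0 days

Set 757·e^(0.51t) = 27400·e^(0.21t).
e^((0.51 − 0.21)t) = 27400/757 → e^(0.3·t) = 36.196.
0.3·t = ln(36.196) = 3.5889, so t = 3.5889/0.3 = 11.963.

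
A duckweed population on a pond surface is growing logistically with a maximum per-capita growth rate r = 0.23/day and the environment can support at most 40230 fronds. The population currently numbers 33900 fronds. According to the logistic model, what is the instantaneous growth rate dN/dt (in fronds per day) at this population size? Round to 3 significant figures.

1230 fronds per day

dN/dt = rN(1 − N/K) = 0.23 × 33900 × (1 − 33900/40230).
1 − 33900/40230 = 0.15735; dN/dt = 0.23 × 33900 × 0.15735 = 1226.8.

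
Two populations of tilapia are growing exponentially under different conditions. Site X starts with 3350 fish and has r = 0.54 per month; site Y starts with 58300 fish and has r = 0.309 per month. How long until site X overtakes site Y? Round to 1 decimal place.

12.4 months

Set 3350·e^(0.54t) = 58300·e^(0.309t).
e^((0.54 − 0.309)t) = 58300/3350 → e^(0.231·t) = 17.403.
0.231·t = ln(17.403) = 2.8566, so t = 2.8566/0.231 = 12.366.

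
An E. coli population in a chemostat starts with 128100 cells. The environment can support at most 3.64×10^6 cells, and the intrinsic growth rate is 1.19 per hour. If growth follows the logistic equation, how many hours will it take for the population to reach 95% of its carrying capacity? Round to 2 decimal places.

A = (K − N₀)/N₀ = (3.64×10^6 − 128100)/128100 = 27.415.
Solve 3.64×10^6/(1 + 27.415·e^(−1.19t)) = 3.458×10^6: 1 + 27.415·e^(−1.19t) = 1.0526, so e^(−1.19t) = 0.00191979.
−1.19·t = ln(0.00191979) = -6.2555, so t = 6.2555/1.19 = 5.2568.

5.26 hours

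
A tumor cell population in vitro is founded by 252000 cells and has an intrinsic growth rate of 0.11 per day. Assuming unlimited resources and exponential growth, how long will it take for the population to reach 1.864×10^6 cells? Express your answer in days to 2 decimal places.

Set N₀·e^(rt) = 1.864×10^6: e^(0.11·t) = 1.864×10^6/252000 = 7.3968.
0.11·t = ln(7.3968) = 2.0011, so t = 2.0011/0.11 = 18.191.

18.19 days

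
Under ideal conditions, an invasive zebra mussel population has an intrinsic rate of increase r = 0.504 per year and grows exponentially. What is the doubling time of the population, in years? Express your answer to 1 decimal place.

1.4 years

Doubling time t_d = ln(2)/r = 0.6931/0.504 = 1.3753.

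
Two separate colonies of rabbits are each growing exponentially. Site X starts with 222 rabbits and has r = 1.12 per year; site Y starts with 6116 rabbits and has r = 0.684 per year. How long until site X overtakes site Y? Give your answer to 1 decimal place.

7.6 years

Set 222·e^(1.12t) = 6116·e^(0.684t).
e^((1.12 − 0.684)t) = 6116/222 → e^(0.436·t) = 27.55.
0.436·t = ln(27.55) = 3.316, so t = 3.316/0.436 = 7.6055.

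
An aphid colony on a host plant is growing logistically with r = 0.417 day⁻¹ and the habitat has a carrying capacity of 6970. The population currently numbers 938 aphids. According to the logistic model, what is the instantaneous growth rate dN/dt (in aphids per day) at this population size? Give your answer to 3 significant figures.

dN/dt = rN(1 − N/K) = 0.417 × 938 × (1 − 938/6970).
1 − 938/6970 = 0.86542; dN/dt = 0.417 × 938 × 0.86542 = 338.51.

339 aphids per day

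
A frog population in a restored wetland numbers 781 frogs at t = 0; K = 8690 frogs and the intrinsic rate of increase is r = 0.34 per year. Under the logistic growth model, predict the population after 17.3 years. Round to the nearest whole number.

8451 frogs

A = (K − N₀)/N₀ = (8690 − 781)/781 = 10.127.
N(t) = K/(1 + A·e^(−rt)) = 8690/(1 + 10.127×e^(−0.34×17.3)).
e^(−5.882) = 0.0027892; denominator = 1 + 10.127×0.0027892 = 1.0282.
N = 8690/1.0282 = 8451.29.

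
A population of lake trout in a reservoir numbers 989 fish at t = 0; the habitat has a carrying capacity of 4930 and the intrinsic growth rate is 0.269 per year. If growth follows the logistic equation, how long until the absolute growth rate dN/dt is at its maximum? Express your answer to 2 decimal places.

Logistic growth is fastest at N = K/2 = 2465.
A = (K − N₀)/N₀ = 3.9848. Set K/(1 + A·e^(−rt)) = K/2 → A·e^(−rt) = 1.
e^(−0.269t) = 1/3.9848 = 0.250952, so t = ln(3.9848)/0.269 = 1.3825/0.269 = 5.1394.

5.14 years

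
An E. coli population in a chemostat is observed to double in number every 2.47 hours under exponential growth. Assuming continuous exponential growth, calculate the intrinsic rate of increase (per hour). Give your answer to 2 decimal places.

r = ln(2)/t_d = 0.6931/2.47 = 0.28063.

0.28 per hour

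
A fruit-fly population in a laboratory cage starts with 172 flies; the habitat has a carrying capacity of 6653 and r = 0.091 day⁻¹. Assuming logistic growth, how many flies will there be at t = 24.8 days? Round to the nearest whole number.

A = (K − N₀)/N₀ = (6653 − 172)/172 = 37.68.
N(t) = K/(1 + A·e^(−rt)) = 6653/(1 + 37.68×e^(−0.091×24.8)).
e^(−2.257) = 0.10468; denominator = 1 + 37.68×0.10468 = 4.9446.
N = 6653/4.9446 = 1345.52.

1346 flies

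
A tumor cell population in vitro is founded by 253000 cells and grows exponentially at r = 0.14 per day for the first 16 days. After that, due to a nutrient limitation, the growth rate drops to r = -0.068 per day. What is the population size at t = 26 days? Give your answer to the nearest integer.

1203982 cells

Phase 1: N(16) = 253000·e^(0.14×16) = 253000·e^2.24 = 2.376513×10^6.
Phase 2 runs for 26 − 16 = 10 days at r = -0.068.
N(26) = 2.376513×10^6·e^(-0.068×10) = 2.376513×10^6·e^-0.68 = 1.203982×10^6.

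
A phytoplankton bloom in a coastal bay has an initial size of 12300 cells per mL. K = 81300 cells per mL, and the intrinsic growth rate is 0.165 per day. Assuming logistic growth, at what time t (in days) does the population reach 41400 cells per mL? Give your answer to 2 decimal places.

10.68 days

A = (K − N₀)/N₀ = (81300 − 12300)/12300 = 5.6098.
Solve 81300/(1 + 5.6098·e^(−0.165t)) = 41400: 1 + 5.6098·e^(−0.165t) = 1.9638, so e^(−0.165t) = 0.171802.
−0.165·t = ln(0.171802) = -1.7614, so t = 1.7614/0.165 = 10.675.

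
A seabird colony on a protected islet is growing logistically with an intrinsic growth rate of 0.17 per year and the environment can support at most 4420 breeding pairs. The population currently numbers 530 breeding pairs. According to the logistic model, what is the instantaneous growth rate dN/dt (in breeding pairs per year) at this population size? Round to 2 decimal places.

dN/dt = rN(1 − N/K) = 0.17 × 530 × (1 − 530/4420).
1 − 530/4420 = 0.88009; dN/dt = 0.17 × 530 × 0.88009 = 79.296.

79.30 breeding pairs per year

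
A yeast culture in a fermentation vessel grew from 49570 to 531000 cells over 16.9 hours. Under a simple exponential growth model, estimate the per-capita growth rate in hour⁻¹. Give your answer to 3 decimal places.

0.140 per hour

From N(t) = N₀·e^(rt): e^(r·16.9) = 531000/49570 = 10.712.
r·16.9 = ln(10.712) = 2.3714, so r = 2.3714/16.9 = 0.14032.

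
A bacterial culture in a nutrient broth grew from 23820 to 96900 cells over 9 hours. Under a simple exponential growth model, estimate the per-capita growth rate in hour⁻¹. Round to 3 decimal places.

From N(t) = N₀·e^(rt): e^(r·9) = 96900/23820 = 4.068.
r·9 = ln(4.068) = 1.4032, so r = 1.4032/9 = 0.15591.

0.156 per hour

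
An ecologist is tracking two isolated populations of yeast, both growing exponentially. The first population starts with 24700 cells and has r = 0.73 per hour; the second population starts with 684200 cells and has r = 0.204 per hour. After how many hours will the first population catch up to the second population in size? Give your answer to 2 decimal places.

Set 24700·e^(0.73t) = 684200·e^(0.204t).
e^((0.73 − 0.204)t) = 684200/24700 → e^(0.526·t) = 27.7.
0.526·t = ln(27.7) = 3.3214, so t = 3.3214/0.526 = 6.3145.

6.31 hours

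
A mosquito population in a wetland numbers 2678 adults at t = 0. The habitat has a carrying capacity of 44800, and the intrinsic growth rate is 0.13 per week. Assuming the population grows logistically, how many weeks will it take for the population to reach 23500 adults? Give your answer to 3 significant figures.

A = (K − N₀)/N₀ = (44800 − 2678)/2678 = 15.729.
Solve 44800/(1 + 15.729·e^(−0.13t)) = 23500: 1 + 15.729·e^(−0.13t) = 1.9064, so e^(−0.13t) = 0.0576253.
−0.13·t = ln(0.0576253) = -2.8538, so t = 2.8538/0.13 = 21.952.

22.0 weeks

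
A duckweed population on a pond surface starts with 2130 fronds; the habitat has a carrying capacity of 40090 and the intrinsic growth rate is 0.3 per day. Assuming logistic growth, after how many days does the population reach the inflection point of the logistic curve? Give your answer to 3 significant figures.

9.60 days

Logistic growth is fastest at N = K/2 = 20045.
A = (K − N₀)/N₀ = 17.822. Set K/(1 + A·e^(−rt)) = K/2 → A·e^(−rt) = 1.
e^(−0.3t) = 1/17.822 = 0.0561117, so t = ln(17.822)/0.3 = 2.8804/0.3 = 9.6014.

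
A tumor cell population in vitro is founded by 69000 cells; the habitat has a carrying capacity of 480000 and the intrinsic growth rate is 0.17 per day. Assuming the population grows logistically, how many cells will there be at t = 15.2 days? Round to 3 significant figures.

331000 cells

A = (K − N₀)/N₀ = (480000 − 69000)/69000 = 5.9565.
N(t) = K/(1 + A·e^(−rt)) = 480000/(1 + 5.9565×e^(−0.17×15.2)).
e^(−2.584) = 0.075472; denominator = 1 + 5.9565×0.075472 = 1.4495.
N = 480000/1.4495 = 331138.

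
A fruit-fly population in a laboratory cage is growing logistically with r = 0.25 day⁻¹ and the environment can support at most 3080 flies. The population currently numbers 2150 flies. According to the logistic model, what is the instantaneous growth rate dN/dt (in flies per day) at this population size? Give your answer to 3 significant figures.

162 flies per day

dN/dt = rN(1 − N/K) = 0.25 × 2150 × (1 − 2150/3080).
1 − 2150/3080 = 0.30195; dN/dt = 0.25 × 2150 × 0.30195 = 162.3.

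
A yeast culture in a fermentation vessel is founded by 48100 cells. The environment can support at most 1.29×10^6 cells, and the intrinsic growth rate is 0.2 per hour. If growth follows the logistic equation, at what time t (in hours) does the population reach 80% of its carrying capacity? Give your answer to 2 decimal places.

23.19 hours

A = (K − N₀)/N₀ = (1.29×10^6 − 48100)/48100 = 25.819.
Solve 1.29×10^6/(1 + 25.819·e^(−0.2t)) = 1.032×10^6: 1 + 25.819·e^(−0.2t) = 1.25, so e^(−0.2t) = 0.00968274.
−0.2·t = ln(0.00968274) = -4.6374, so t = 4.6374/0.2 = 23.187.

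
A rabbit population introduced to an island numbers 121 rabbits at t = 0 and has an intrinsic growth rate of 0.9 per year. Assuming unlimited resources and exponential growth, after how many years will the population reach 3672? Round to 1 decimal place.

Set N₀·e^(rt) = 3672: e^(0.9·t) = 3672/121 = 30.347.
0.9·t = ln(30.347) = 3.4127, so t = 3.4127/0.9 = 3.7919.

3.8 years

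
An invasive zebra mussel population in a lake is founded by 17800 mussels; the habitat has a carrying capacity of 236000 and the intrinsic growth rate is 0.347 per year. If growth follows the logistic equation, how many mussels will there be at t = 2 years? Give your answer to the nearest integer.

33128 mussels

A = (K − N₀)/N₀ = (236000 − 17800)/17800 = 12.258.
N(t) = K/(1 + A·e^(−rt)) = 236000/(1 + 12.258×e^(−0.347×2)).
e^(−0.694) = 0.49957; denominator = 1 + 12.258×0.49957 = 7.124.
N = 236000/7.124 = 33127.5.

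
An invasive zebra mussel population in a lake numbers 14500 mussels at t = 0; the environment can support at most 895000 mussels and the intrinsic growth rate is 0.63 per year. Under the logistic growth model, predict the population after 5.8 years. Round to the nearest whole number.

A = (K − N₀)/N₀ = (895000 − 14500)/14500 = 60.724.
N(t) = K/(1 + A·e^(−rt)) = 895000/(1 + 60.724×e^(−0.63×5.8)).
e^(−3.654) = 0.025887; denominator = 1 + 60.724×0.025887 = 2.572.
N = 895000/2.572 = 347980.

347980 mussels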